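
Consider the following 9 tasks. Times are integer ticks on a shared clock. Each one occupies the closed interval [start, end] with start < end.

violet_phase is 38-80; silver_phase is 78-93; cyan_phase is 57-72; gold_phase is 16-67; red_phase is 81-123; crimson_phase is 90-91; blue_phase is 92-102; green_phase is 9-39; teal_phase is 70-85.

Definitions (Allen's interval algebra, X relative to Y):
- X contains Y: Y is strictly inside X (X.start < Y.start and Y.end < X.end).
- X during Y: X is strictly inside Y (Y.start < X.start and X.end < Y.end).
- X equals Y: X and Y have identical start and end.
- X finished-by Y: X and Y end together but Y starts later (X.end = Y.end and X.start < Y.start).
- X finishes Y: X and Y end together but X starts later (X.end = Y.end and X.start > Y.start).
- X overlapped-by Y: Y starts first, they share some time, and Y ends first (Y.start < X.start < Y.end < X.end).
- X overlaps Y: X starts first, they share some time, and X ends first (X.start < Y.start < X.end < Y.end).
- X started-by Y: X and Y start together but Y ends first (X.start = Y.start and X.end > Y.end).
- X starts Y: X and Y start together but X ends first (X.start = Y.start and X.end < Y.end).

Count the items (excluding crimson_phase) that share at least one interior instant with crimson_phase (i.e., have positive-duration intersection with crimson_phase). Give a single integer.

2

Target crimson_phase = [90, 91].
blue_phase [92, 102] → after → no.
cyan_phase [57, 72] → before → no.
gold_phase [16, 67] → before → no.
green_phase [9, 39] → before → no.
red_phase [81, 123] → contains → counts.
silver_phase [78, 93] → contains → counts.
teal_phase [70, 85] → before → no.
violet_phase [38, 80] → before → no.
Total: 2.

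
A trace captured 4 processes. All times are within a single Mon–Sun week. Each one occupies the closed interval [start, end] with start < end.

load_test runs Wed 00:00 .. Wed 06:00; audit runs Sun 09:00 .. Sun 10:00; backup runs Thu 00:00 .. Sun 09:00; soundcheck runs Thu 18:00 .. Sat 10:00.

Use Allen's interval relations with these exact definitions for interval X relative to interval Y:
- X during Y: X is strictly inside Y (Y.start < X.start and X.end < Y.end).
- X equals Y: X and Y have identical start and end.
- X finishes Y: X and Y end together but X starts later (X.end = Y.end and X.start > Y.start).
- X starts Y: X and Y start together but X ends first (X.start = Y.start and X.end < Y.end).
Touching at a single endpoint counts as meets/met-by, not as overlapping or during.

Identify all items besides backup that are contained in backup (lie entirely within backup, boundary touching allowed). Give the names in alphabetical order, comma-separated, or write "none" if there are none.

soundcheck

Target backup = [Thu 00:00, Sun 09:00].
audit [Sun 09:00, Sun 10:00] → met-by → no.
load_test [Wed 00:00, Wed 06:00] → before → no.
soundcheck [Thu 18:00, Sat 10:00] → during → yes.
Result: soundcheck.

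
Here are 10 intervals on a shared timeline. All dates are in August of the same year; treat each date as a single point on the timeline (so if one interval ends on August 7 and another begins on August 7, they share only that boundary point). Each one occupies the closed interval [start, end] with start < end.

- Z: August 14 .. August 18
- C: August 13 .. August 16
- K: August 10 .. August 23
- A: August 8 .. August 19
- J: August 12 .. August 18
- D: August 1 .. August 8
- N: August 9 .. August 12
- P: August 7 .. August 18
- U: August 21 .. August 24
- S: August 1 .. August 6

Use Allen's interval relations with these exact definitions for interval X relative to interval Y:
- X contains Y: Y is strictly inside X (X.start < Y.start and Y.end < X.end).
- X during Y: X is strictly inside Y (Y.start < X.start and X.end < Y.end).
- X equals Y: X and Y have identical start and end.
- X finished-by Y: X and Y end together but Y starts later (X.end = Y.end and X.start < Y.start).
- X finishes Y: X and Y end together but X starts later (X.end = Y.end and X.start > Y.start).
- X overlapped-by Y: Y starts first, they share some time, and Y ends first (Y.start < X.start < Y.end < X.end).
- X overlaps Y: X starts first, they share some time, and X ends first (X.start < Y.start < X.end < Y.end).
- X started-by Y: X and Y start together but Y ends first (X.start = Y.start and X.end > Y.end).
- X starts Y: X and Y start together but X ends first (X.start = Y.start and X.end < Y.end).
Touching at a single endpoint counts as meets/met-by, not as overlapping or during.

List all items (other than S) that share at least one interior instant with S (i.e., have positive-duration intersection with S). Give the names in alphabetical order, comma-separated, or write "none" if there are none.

D

Target S = [August 1, August 6].
A [August 8, August 19] → after → no.
C [August 13, August 16] → after → no.
D [August 1, August 8] → started-by → yes.
J [August 12, August 18] → after → no.
K [August 10, August 23] → after → no.
N [August 9, August 12] → after → no.
P [August 7, August 18] → after → no.
U [August 21, August 24] → after → no.
Z [August 14, August 18] → after → no.
Result: D.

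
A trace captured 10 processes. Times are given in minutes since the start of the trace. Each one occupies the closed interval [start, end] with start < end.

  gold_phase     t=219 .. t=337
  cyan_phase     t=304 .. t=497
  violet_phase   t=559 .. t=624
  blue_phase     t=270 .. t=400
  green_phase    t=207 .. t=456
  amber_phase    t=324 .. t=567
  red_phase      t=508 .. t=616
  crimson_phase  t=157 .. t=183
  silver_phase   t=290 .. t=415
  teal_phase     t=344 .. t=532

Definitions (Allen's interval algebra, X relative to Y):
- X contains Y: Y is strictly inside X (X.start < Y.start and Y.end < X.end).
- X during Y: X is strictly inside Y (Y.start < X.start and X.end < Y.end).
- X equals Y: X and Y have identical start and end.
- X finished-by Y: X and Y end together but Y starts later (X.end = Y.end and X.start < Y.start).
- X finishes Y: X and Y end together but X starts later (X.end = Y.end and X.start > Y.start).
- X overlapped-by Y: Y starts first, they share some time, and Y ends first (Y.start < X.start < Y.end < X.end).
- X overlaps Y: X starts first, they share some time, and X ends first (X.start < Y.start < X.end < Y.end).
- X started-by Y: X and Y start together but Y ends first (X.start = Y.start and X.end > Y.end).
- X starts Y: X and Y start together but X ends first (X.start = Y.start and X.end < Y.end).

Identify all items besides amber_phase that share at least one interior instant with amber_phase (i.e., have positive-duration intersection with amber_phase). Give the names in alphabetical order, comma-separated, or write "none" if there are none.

Target amber_phase = [t=324, t=567].
blue_phase [t=270, t=400] → overlaps → yes.
crimson_phase [t=157, t=183] → before → no.
cyan_phase [t=304, t=497] → overlaps → yes.
gold_phase [t=219, t=337] → overlaps → yes.
green_phase [t=207, t=456] → overlaps → yes.
red_phase [t=508, t=616] → overlapped-by → yes.
silver_phase [t=290, t=415] → overlaps → yes.
teal_phase [t=344, t=532] → during → yes.
violet_phase [t=559, t=624] → overlapped-by → yes.
Result: blue_phase, cyan_phase, gold_phase, green_phase, red_phase, silver_phase, teal_phase, violet_phase.

blue_phase, cyan_phase, gold_phase, green_phase, red_phase, silver_phase, teal_phase, violet_phase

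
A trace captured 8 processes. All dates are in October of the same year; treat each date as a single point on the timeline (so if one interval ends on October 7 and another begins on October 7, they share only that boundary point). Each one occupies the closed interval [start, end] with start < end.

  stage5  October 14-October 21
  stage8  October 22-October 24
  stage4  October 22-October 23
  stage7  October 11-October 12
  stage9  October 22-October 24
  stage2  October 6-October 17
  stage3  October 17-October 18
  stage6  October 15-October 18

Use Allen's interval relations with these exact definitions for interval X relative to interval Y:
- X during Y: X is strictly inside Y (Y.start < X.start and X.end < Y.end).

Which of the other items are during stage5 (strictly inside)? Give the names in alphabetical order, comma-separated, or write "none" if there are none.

Target stage5 = [October 14, October 21].
stage2 [October 6, October 17] → overlaps → no.
stage3 [October 17, October 18] → during → yes.
stage4 [October 22, October 23] → after → no.
stage6 [October 15, October 18] → during → yes.
stage7 [October 11, October 12] → before → no.
stage8 [October 22, October 24] → after → no.
stage9 [October 22, October 24] → after → no.
Result: stage3, stage6.

stage3, stage6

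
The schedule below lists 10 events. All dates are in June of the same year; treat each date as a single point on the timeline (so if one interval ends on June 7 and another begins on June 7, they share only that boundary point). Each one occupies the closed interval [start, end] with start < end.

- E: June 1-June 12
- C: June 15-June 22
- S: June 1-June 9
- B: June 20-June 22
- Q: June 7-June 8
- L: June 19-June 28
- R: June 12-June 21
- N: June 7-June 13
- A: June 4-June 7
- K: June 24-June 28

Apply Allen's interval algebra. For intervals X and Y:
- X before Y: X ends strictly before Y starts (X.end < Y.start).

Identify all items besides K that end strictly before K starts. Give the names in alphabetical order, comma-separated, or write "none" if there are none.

Target K = [June 24, June 28].
A [June 4, June 7] → before → yes.
B [June 20, June 22] → before → yes.
C [June 15, June 22] → before → yes.
E [June 1, June 12] → before → yes.
L [June 19, June 28] → finished-by → no.
N [June 7, June 13] → before → yes.
Q [June 7, June 8] → before → yes.
R [June 12, June 21] → before → yes.
S [June 1, June 9] → before → yes.
Result: A, B, C, E, N, Q, R, S.

A, B, C, E, N, Q, R, S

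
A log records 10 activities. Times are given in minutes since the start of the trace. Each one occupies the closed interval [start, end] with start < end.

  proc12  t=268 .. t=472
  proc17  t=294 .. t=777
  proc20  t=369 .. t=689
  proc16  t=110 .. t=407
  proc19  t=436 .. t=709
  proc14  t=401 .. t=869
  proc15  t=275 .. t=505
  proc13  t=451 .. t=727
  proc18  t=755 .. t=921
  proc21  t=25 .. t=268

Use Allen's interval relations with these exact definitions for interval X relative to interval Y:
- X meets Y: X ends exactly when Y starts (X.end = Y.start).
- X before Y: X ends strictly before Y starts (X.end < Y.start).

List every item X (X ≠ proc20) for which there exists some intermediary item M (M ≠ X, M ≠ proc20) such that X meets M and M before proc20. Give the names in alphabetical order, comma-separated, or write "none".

Target proc20 = [t=369, t=689].
Intermediaries M with M before proc20: proc21.
Via proc21 — items with X meets proc21: none.
Union: none.

none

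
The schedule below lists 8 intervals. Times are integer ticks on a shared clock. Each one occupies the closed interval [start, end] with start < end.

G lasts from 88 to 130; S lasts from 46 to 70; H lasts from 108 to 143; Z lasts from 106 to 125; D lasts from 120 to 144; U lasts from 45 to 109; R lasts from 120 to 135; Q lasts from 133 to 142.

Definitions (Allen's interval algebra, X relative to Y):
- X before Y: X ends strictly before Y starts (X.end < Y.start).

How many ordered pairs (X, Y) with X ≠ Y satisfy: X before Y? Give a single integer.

11

Checking all 56 ordered pairs for relation 'before'; matching pairs in alphabetical order:
(G, Q): G before Q ✓
(S, D): S before D ✓
(S, G): S before G ✓
(S, H): S before H ✓
(S, Q): S before Q ✓
(S, R): S before R ✓
(S, Z): S before Z ✓
(U, D): U before D ✓
(U, Q): U before Q ✓
(U, R): U before R ✓
(Z, Q): Z before Q ✓
Count: 11.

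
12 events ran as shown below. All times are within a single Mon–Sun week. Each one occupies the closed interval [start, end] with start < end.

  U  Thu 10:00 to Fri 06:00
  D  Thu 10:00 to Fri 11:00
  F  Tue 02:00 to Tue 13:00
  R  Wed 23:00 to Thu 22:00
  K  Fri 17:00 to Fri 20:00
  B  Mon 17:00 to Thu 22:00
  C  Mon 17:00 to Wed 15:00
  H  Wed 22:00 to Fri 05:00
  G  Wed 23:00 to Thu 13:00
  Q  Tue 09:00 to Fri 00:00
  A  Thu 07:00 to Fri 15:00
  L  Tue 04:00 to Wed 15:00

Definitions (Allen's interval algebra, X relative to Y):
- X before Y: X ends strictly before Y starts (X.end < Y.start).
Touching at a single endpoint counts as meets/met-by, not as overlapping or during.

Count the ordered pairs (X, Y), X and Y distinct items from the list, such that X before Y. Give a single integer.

Checking all 132 ordered pairs for relation 'before'; matching pairs in alphabetical order:
(A, K): A before K ✓
(B, K): B before K ✓
(C, A): C before A ✓
(C, D): C before D ✓
(C, G): C before G ✓
(C, H): C before H ✓
(C, K): C before K ✓
(C, R): C before R ✓
(C, U): C before U ✓
(D, K): D before K ✓
(F, A): F before A ✓
(F, D): F before D ✓
(F, G): F before G ✓
(F, H): F before H ✓
(F, K): F before K ✓
(F, R): F before R ✓
(F, U): F before U ✓
(G, K): G before K ✓
(H, K): H before K ✓
(L, A): L before A ✓
(L, D): L before D ✓
(L, G): L before G ✓
(L, H): L before H ✓
(L, K): L before K ✓
... plus 5 further pairs not listed.
Count: 29.

29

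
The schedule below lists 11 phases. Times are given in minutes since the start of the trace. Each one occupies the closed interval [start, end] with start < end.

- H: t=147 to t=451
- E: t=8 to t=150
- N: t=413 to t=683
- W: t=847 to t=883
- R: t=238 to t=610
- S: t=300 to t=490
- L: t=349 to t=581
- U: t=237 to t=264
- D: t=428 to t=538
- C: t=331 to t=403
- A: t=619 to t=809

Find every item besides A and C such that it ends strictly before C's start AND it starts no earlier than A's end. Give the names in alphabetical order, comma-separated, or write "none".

Conditions: its end is strictly before C's start (X.end < t=331) AND its start is no earlier than A's end (X.start >= t=809).
D: end t=538 < t=331? ✗; start t=428 >= t=809? ✗ → no.
E: end t=150 < t=331? ✓; start t=8 >= t=809? ✗ → no.
H: end t=451 < t=331? ✗; start t=147 >= t=809? ✗ → no.
L: end t=581 < t=331? ✗; start t=349 >= t=809? ✗ → no.
N: end t=683 < t=331? ✗; start t=413 >= t=809? ✗ → no.
R: end t=610 < t=331? ✗; start t=238 >= t=809? ✗ → no.
S: end t=490 < t=331? ✗; start t=300 >= t=809? ✗ → no.
U: end t=264 < t=331? ✓; start t=237 >= t=809? ✗ → no.
W: end t=883 < t=331? ✗; start t=847 >= t=809? ✓ → no.
Result: none.

none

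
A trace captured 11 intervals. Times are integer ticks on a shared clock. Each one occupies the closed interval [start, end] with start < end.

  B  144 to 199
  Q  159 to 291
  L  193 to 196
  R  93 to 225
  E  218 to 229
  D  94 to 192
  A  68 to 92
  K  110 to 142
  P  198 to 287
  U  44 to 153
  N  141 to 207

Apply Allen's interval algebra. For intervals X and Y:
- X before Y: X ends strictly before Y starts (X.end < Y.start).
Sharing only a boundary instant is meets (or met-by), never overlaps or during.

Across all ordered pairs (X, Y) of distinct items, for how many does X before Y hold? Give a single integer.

Checking all 110 ordered pairs for relation 'before'; matching pairs in alphabetical order:
(A, B): A before B ✓
(A, D): A before D ✓
(A, E): A before E ✓
(A, K): A before K ✓
(A, L): A before L ✓
(A, N): A before N ✓
(A, P): A before P ✓
(A, Q): A before Q ✓
(A, R): A before R ✓
(B, E): B before E ✓
(D, E): D before E ✓
(D, L): D before L ✓
(D, P): D before P ✓
(K, B): K before B ✓
(K, E): K before E ✓
(K, L): K before L ✓
(K, P): K before P ✓
(K, Q): K before Q ✓
(L, E): L before E ✓
(L, P): L before P ✓
(N, E): N before E ✓
(U, E): U before E ✓
(U, L): U before L ✓
(U, P): U before P ✓
... plus 1 further pairs not listed.
Count: 25.

25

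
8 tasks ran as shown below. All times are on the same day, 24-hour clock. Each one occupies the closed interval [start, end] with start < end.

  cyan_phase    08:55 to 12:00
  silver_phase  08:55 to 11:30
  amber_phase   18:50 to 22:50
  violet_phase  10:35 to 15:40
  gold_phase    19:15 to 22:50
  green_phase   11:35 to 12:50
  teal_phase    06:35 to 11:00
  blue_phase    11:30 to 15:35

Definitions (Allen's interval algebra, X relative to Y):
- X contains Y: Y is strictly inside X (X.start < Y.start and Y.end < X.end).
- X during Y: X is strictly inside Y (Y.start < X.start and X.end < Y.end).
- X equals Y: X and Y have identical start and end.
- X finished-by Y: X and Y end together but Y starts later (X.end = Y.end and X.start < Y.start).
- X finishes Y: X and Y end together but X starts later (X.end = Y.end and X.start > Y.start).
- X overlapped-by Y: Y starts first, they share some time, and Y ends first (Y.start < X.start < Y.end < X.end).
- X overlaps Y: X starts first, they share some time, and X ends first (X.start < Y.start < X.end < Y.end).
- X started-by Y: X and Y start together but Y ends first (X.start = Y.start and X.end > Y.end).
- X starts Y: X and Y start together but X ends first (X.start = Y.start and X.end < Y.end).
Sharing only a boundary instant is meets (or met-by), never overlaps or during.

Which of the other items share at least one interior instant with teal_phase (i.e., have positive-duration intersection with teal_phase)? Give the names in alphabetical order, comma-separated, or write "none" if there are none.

cyan_phase, silver_phase, violet_phase

Target teal_phase = [06:35, 11:00].
amber_phase [18:50, 22:50] → after → no.
blue_phase [11:30, 15:35] → after → no.
cyan_phase [08:55, 12:00] → overlapped-by → yes.
gold_phase [19:15, 22:50] → after → no.
green_phase [11:35, 12:50] → after → no.
silver_phase [08:55, 11:30] → overlapped-by → yes.
violet_phase [10:35, 15:40] → overlapped-by → yes.
Result: cyan_phase, silver_phase, violet_phase.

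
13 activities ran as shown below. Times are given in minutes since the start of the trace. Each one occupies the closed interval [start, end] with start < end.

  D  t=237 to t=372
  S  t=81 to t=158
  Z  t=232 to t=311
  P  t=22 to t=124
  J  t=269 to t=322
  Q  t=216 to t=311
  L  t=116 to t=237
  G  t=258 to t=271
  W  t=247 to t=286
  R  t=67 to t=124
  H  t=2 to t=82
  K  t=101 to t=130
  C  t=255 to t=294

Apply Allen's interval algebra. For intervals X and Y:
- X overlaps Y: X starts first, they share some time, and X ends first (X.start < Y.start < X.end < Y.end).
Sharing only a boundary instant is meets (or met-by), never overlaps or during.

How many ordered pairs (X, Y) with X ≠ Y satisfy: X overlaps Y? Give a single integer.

21

Checking all 156 ordered pairs for relation 'overlaps'; matching pairs in alphabetical order:
(C, J): C overlaps J ✓
(G, J): G overlaps J ✓
(H, P): H overlaps P ✓
(H, R): H overlaps R ✓
(H, S): H overlaps S ✓
(K, L): K overlaps L ✓
(L, Q): L overlaps Q ✓
(L, Z): L overlaps Z ✓
(P, K): P overlaps K ✓
(P, L): P overlaps L ✓
(P, S): P overlaps S ✓
(Q, D): Q overlaps D ✓
(Q, J): Q overlaps J ✓
(R, K): R overlaps K ✓
(R, L): R overlaps L ✓
(R, S): R overlaps S ✓
(S, L): S overlaps L ✓
(W, C): W overlaps C ✓
(W, J): W overlaps J ✓
(Z, D): Z overlaps D ✓
(Z, J): Z overlaps J ✓
Count: 21.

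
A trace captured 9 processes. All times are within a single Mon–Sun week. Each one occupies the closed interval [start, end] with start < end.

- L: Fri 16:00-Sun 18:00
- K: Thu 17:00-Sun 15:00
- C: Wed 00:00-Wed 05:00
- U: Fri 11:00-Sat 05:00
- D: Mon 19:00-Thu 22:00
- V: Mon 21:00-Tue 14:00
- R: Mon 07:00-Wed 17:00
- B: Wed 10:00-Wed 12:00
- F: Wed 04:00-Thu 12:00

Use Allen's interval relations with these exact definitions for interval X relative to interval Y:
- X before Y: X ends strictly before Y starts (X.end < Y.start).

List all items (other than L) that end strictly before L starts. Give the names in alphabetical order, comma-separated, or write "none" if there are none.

B, C, D, F, R, V

Target L = [Fri 16:00, Sun 18:00].
B [Wed 10:00, Wed 12:00] → before → yes.
C [Wed 00:00, Wed 05:00] → before → yes.
D [Mon 19:00, Thu 22:00] → before → yes.
F [Wed 04:00, Thu 12:00] → before → yes.
K [Thu 17:00, Sun 15:00] → overlaps → no.
R [Mon 07:00, Wed 17:00] → before → yes.
U [Fri 11:00, Sat 05:00] → overlaps → no.
V [Mon 21:00, Tue 14:00] → before → yes.
Result: B, C, D, F, R, V.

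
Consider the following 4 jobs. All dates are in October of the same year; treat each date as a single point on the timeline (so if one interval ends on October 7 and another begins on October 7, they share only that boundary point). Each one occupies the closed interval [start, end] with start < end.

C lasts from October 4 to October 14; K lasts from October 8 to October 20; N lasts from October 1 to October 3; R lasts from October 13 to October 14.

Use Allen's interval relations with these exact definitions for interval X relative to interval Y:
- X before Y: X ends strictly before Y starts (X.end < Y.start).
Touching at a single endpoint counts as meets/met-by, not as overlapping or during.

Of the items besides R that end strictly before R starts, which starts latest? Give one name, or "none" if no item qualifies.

Target R = [October 13, October 14].
C [October 4, October 14] → finished-by → excluded.
K [October 8, October 20] → contains → excluded.
N [October 1, October 3] → before → candidate.
Among candidates, latest start is October 1 → N.

N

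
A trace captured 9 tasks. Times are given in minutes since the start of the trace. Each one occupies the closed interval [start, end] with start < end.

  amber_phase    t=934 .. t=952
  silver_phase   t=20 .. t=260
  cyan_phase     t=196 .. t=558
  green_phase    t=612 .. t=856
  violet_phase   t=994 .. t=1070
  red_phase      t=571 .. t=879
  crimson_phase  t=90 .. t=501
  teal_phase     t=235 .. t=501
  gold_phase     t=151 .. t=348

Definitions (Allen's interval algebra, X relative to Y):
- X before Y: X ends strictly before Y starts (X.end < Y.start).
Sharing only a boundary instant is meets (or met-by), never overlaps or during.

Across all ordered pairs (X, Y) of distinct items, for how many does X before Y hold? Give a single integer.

25

Checking all 72 ordered pairs for relation 'before'; matching pairs in alphabetical order:
(amber_phase, violet_phase): amber_phase before violet_phase ✓
(crimson_phase, amber_phase): crimson_phase before amber_phase ✓
(crimson_phase, green_phase): crimson_phase before green_phase ✓
(crimson_phase, red_phase): crimson_phase before red_phase ✓
(crimson_phase, violet_phase): crimson_phase before violet_phase ✓
(cyan_phase, amber_phase): cyan_phase before amber_phase ✓
(cyan_phase, green_phase): cyan_phase before green_phase ✓
(cyan_phase, red_phase): cyan_phase before red_phase ✓
(cyan_phase, violet_phase): cyan_phase before violet_phase ✓
(gold_phase, amber_phase): gold_phase before amber_phase ✓
(gold_phase, green_phase): gold_phase before green_phase ✓
(gold_phase, red_phase): gold_phase before red_phase ✓
(gold_phase, violet_phase): gold_phase before violet_phase ✓
(green_phase, amber_phase): green_phase before amber_phase ✓
(green_phase, violet_phase): green_phase before violet_phase ✓
(red_phase, amber_phase): red_phase before amber_phase ✓
(red_phase, violet_phase): red_phase before violet_phase ✓
(silver_phase, amber_phase): silver_phase before amber_phase ✓
(silver_phase, green_phase): silver_phase before green_phase ✓
(silver_phase, red_phase): silver_phase before red_phase ✓
(silver_phase, violet_phase): silver_phase before violet_phase ✓
(teal_phase, amber_phase): teal_phase before amber_phase ✓
(teal_phase, green_phase): teal_phase before green_phase ✓
(teal_phase, red_phase): teal_phase before red_phase ✓
... plus 1 further pairs not listed.
Count: 25.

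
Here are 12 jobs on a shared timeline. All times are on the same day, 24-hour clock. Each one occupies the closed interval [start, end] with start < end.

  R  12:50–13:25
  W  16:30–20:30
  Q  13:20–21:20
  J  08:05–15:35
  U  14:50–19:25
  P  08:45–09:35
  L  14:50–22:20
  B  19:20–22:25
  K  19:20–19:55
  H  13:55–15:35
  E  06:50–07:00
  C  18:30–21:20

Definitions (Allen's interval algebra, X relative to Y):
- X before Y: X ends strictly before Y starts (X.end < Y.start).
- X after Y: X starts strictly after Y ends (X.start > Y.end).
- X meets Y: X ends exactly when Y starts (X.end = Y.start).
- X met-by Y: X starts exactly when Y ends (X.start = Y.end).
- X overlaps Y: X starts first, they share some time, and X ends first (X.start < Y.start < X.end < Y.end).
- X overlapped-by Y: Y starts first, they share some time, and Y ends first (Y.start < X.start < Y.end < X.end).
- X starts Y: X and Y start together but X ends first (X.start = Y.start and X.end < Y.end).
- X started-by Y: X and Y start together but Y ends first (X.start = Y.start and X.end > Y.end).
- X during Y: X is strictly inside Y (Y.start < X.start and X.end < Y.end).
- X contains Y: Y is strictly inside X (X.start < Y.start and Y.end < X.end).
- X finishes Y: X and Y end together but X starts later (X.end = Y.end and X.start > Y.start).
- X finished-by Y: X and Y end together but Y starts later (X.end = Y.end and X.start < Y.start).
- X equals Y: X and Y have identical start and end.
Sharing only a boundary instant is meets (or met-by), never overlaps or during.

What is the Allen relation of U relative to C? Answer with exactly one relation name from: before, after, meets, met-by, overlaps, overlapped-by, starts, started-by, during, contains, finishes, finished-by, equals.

overlaps

U = [14:50, 19:25]; C = [18:30, 21:20].
Compare endpoints: U.start < C.start, U.start < C.end, U.end > C.start, U.end < C.end.
That pattern is 'overlaps'.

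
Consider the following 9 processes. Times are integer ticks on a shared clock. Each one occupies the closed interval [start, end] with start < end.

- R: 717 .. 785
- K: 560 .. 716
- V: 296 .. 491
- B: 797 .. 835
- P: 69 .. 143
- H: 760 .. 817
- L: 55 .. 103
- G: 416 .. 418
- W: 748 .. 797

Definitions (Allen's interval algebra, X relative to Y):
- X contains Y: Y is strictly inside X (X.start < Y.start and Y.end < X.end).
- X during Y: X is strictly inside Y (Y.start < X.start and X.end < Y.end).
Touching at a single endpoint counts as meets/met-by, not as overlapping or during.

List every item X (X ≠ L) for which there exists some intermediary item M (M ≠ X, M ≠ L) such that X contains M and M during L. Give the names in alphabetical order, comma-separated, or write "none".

none

Target L = [55, 103].
Intermediaries M with M during L: none.
Union: none.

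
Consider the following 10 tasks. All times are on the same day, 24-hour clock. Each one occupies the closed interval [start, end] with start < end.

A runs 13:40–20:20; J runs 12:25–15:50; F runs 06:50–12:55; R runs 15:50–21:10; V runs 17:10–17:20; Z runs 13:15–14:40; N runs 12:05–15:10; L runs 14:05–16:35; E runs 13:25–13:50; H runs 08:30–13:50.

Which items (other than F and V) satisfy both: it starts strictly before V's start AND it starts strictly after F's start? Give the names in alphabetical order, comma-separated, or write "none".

A, E, H, J, L, N, R, Z

Conditions: its start is strictly before V's start (X.start < 17:10) AND its start is strictly after F's start (X.start > 06:50).
A: start 13:40 < 17:10? ✓; start 13:40 > 06:50? ✓ → yes.
E: start 13:25 < 17:10? ✓; start 13:25 > 06:50? ✓ → yes.
H: start 08:30 < 17:10? ✓; start 08:30 > 06:50? ✓ → yes.
J: start 12:25 < 17:10? ✓; start 12:25 > 06:50? ✓ → yes.
L: start 14:05 < 17:10? ✓; start 14:05 > 06:50? ✓ → yes.
N: start 12:05 < 17:10? ✓; start 12:05 > 06:50? ✓ → yes.
R: start 15:50 < 17:10? ✓; start 15:50 > 06:50? ✓ → yes.
Z: start 13:15 < 17:10? ✓; start 13:15 > 06:50? ✓ → yes.
Result: A, E, H, J, L, N, R, Z.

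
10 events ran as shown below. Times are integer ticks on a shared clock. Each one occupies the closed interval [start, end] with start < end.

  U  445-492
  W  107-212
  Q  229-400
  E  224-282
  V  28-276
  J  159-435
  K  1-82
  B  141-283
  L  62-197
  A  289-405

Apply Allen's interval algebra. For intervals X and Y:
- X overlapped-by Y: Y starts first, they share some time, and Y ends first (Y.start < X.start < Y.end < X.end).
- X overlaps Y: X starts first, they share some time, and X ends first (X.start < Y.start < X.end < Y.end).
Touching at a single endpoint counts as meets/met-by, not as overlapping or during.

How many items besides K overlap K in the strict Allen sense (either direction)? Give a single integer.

Target K = [1, 82].
A [289, 405] → after → no.
B [141, 283] → after → no.
E [224, 282] → after → no.
J [159, 435] → after → no.
L [62, 197] → overlapped-by → counts.
Q [229, 400] → after → no.
U [445, 492] → after → no.
V [28, 276] → overlapped-by → counts.
W [107, 212] → after → no.
Total: 2.

2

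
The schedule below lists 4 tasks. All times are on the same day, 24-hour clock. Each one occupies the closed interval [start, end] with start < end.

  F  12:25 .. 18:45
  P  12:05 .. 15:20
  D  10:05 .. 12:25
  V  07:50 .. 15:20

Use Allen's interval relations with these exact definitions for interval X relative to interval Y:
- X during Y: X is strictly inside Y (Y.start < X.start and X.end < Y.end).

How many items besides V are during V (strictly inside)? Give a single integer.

1

Target V = [07:50, 15:20].
D [10:05, 12:25] → during → counts.
F [12:25, 18:45] → overlapped-by → no.
P [12:05, 15:20] → finishes → no.
Total: 1.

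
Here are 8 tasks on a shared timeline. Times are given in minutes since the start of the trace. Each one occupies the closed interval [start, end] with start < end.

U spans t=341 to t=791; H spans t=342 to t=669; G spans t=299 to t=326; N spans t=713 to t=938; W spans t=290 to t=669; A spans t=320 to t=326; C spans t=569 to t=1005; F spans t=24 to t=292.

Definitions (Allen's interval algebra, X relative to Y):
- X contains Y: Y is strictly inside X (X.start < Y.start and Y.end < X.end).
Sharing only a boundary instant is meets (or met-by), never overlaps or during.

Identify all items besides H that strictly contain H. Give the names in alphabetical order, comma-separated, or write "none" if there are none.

U

Target H = [t=342, t=669].
A [t=320, t=326] → before → no.
C [t=569, t=1005] → overlapped-by → no.
F [t=24, t=292] → before → no.
G [t=299, t=326] → before → no.
N [t=713, t=938] → after → no.
U [t=341, t=791] → contains → yes.
W [t=290, t=669] → finished-by → no.
Result: U.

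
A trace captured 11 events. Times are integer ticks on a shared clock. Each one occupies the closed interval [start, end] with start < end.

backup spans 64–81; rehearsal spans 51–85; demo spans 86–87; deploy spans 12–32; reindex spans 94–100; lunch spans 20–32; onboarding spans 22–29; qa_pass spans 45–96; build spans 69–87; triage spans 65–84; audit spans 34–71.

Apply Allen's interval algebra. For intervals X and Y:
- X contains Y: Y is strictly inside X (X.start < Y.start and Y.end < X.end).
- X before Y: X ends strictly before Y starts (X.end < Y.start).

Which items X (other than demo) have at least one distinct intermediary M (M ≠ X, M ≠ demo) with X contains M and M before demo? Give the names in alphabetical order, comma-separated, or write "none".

Target demo = [86, 87].
Intermediaries M with M before demo: audit, backup, deploy, lunch, onboarding, rehearsal, triage.
Via audit — items with X contains audit: none.
Via backup — items with X contains backup: qa_pass, rehearsal.
Via deploy — items with X contains deploy: none.
Via lunch — items with X contains lunch: none.
Via onboarding — items with X contains onboarding: deploy, lunch.
Via rehearsal — items with X contains rehearsal: qa_pass.
Via triage — items with X contains triage: qa_pass, rehearsal.
Union: deploy, lunch, qa_pass, rehearsal.

deploy, lunch, qa_pass, rehearsal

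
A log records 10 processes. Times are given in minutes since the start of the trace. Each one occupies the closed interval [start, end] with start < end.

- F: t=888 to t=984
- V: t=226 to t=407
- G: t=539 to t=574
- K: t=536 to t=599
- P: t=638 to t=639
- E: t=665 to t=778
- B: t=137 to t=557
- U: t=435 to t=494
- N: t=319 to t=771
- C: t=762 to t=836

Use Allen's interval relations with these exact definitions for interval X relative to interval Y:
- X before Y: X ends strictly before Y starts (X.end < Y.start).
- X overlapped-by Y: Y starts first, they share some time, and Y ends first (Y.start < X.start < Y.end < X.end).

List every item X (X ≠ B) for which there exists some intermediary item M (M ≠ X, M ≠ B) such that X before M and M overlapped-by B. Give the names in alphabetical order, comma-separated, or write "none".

U, V

Target B = [t=137, t=557].
Intermediaries M with M overlapped-by B: G, K, N.
Via G — items with X before G: U, V.
Via K — items with X before K: U, V.
Via N — items with X before N: none.
Union: U, V.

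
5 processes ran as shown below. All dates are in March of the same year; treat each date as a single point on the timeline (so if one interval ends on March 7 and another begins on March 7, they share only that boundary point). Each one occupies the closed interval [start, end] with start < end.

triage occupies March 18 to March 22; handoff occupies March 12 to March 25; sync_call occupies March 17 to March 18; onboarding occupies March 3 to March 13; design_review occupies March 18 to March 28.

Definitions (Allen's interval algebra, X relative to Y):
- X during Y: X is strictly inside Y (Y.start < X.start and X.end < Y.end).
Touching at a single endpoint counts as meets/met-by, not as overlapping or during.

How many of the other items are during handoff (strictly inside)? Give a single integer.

2

Target handoff = [March 12, March 25].
design_review [March 18, March 28] → overlapped-by → no.
onboarding [March 3, March 13] → overlaps → no.
sync_call [March 17, March 18] → during → counts.
triage [March 18, March 22] → during → counts.
Total: 2.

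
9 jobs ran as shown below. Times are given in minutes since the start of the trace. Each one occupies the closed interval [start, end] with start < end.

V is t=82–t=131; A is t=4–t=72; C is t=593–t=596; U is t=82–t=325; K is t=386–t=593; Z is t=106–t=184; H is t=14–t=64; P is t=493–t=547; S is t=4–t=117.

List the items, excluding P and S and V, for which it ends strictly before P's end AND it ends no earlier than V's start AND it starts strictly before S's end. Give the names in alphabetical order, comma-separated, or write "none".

Conditions: its end is strictly before P's end (X.end < t=547) AND its end is no earlier than V's start (X.end >= t=82) AND its start is strictly before S's end (X.start < t=117).
A: end t=72 < t=547? ✓; end t=72 >= t=82? ✗; start t=4 < t=117? ✓ → no.
C: end t=596 < t=547? ✗; end t=596 >= t=82? ✓; start t=593 < t=117? ✗ → no.
H: end t=64 < t=547? ✓; end t=64 >= t=82? ✗; start t=14 < t=117? ✓ → no.
K: end t=593 < t=547? ✗; end t=593 >= t=82? ✓; start t=386 < t=117? ✗ → no.
U: end t=325 < t=547? ✓; end t=325 >= t=82? ✓; start t=82 < t=117? ✓ → yes.
Z: end t=184 < t=547? ✓; end t=184 >= t=82? ✓; start t=106 < t=117? ✓ → yes.
Result: U, Z.

U, Z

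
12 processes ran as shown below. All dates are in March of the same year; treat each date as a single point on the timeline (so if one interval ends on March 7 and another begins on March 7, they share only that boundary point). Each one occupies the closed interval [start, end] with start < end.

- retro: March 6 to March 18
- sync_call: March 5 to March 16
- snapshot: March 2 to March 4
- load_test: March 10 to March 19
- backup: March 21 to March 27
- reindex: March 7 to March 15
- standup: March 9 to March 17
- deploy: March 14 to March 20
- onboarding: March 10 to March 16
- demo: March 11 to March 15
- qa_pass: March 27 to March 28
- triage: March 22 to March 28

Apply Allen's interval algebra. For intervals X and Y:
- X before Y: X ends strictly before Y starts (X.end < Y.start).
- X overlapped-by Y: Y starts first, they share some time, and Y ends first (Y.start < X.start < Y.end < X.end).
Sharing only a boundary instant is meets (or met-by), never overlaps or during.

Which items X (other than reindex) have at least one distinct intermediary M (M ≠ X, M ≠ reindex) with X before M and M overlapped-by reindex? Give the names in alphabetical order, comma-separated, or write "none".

Target reindex = [March 7, March 15].
Intermediaries M with M overlapped-by reindex: deploy, load_test, onboarding, standup.
Via deploy — items with X before deploy: snapshot.
Via load_test — items with X before load_test: snapshot.
Via onboarding — items with X before onboarding: snapshot.
Via standup — items with X before standup: snapshot.
Union: snapshot.

snapshot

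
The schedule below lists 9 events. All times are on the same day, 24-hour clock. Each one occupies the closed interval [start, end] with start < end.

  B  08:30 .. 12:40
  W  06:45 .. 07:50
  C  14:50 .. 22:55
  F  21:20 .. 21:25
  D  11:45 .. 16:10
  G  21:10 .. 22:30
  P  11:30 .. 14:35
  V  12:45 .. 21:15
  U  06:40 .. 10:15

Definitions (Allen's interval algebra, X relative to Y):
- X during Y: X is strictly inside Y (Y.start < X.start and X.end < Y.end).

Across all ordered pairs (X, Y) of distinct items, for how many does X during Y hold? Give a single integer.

Checking all 72 ordered pairs for relation 'during'; matching pairs in alphabetical order:
(F, C): F during C ✓
(F, G): F during G ✓
(G, C): G during C ✓
(W, U): W during U ✓
Count: 4.

4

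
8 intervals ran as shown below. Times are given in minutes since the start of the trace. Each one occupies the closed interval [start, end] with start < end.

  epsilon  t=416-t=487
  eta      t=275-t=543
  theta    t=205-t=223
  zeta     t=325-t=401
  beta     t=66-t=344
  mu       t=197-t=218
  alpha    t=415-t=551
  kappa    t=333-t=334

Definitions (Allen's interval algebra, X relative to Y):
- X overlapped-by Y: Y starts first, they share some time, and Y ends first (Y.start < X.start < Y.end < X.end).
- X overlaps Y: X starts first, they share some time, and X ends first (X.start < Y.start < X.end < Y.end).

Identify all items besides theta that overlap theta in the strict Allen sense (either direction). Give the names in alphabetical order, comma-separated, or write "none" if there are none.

mu

Target theta = [t=205, t=223].
alpha [t=415, t=551] → after → no.
beta [t=66, t=344] → contains → no.
epsilon [t=416, t=487] → after → no.
eta [t=275, t=543] → after → no.
kappa [t=333, t=334] → after → no.
mu [t=197, t=218] → overlaps → yes.
zeta [t=325, t=401] → after → no.
Result: mu.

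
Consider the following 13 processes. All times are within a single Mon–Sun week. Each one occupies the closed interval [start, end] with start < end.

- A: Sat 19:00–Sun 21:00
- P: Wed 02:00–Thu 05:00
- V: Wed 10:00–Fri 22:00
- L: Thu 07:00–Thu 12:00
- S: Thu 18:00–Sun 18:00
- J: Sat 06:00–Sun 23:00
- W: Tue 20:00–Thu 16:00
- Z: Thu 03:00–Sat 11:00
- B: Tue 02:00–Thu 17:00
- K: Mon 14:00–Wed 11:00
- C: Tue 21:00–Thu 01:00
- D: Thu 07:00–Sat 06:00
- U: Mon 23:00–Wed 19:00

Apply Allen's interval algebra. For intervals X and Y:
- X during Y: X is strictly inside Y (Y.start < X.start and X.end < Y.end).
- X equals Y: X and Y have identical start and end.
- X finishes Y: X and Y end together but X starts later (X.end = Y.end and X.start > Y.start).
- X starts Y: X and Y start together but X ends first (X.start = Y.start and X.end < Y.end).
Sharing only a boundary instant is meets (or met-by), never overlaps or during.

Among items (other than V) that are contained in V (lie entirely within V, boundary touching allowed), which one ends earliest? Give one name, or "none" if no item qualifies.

L

Target V = [Wed 10:00, Fri 22:00].
A [Sat 19:00, Sun 21:00] → after → excluded.
B [Tue 02:00, Thu 17:00] → overlaps → excluded.
C [Tue 21:00, Thu 01:00] → overlaps → excluded.
D [Thu 07:00, Sat 06:00] → overlapped-by → excluded.
J [Sat 06:00, Sun 23:00] → after → excluded.
K [Mon 14:00, Wed 11:00] → overlaps → excluded.
L [Thu 07:00, Thu 12:00] → during → candidate.
P [Wed 02:00, Thu 05:00] → overlaps → excluded.
S [Thu 18:00, Sun 18:00] → overlapped-by → excluded.
U [Mon 23:00, Wed 19:00] → overlaps → excluded.
W [Tue 20:00, Thu 16:00] → overlaps → excluded.
Z [Thu 03:00, Sat 11:00] → overlapped-by → excluded.
Among candidates, earliest end is Thu 12:00 → L.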